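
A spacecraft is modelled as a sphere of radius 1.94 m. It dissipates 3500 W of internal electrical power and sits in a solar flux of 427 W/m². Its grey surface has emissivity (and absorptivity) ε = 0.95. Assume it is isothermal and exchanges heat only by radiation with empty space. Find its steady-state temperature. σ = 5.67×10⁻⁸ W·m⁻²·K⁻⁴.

T ≈ 239 K

At steady state, absorbed solar power + internal power = radiated power.
Absorbed: α·S·A_cross = 0.95·427·11.82 = 4796 W (cross-section πr²).
Total input = 4796 + 3500 = 8296 W.
Radiated: εσ·A_surf·T⁴ with A_surf = 4πr² = 47.29 m².
T⁴ = 8296/(0.95·5.67×10⁻⁸·47.29) = 3.257×10⁹ K⁴.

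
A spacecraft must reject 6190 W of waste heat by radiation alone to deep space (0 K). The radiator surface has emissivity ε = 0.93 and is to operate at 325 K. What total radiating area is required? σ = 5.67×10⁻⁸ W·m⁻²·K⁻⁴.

A ≈ 10.5 m²

P = εσA T⁴ ⇒ A = P/(εσT⁴).
T⁴ = 1.116×10¹⁰ K⁴.
A = 6190/(0.93 × 5.67×10⁻⁸ × 1.116×10¹⁰).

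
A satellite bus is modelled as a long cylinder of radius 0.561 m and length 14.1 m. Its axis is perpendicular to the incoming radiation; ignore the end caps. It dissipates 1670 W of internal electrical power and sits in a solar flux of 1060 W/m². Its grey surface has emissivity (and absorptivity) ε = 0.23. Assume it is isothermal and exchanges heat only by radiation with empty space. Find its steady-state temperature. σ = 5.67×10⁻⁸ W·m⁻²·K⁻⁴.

At steady state, absorbed solar power + internal power = radiated power.
Absorbed: α·S·A_cross = 0.23·1060·15.82 = 3857 W (cross-section 2rL).
Total input = 3857 + 1670 = 5527 W.
Radiated: εσ·A_surf·T⁴ with A_surf = 2πrL = 49.70 m².
T⁴ = 5527/(0.23·5.67×10⁻⁸·49.70) = 8.527×10⁹ K⁴.

T ≈ 304 K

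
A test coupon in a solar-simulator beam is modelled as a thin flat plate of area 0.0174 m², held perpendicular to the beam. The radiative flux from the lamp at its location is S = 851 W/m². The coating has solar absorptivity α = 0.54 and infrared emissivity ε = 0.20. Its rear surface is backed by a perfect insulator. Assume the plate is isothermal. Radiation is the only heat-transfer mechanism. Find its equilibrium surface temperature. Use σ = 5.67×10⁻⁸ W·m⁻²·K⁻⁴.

At equilibrium, absorbed power = emitted power.
Absorbing cross-section = A = 0.01740 m²; emitting surface = A = 0.01740 m² (ratio 1).
αS·A_cross = εσ·A_surf·T⁴  ⇒  T⁴ = αS/(ε·1σ).
T⁴ = 0.540·851/(0.20·1·5.67×10⁻⁸) = 4.052×10¹⁰ K⁴.
T = (4.052×10¹⁰)^(1/4).

T ≈ 449 K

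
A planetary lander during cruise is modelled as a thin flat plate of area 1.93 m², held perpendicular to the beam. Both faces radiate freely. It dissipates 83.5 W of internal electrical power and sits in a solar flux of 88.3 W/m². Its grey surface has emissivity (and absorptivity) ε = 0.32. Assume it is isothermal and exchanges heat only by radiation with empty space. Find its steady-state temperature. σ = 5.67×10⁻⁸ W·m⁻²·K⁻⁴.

T ≈ 211 K

At steady state, absorbed solar power + internal power = radiated power.
Absorbed: α·S·A_cross = 0.32·88.3·1.930 = 54.53 W (cross-section A).
Total input = 54.53 + 83.5 = 138.0 W.
Radiated: εσ·A_surf·T⁴ with A_surf = 2A = 3.860 m².
T⁴ = 138.0/(0.32·5.67×10⁻⁸·3.860) = 1.971×10⁹ K⁴.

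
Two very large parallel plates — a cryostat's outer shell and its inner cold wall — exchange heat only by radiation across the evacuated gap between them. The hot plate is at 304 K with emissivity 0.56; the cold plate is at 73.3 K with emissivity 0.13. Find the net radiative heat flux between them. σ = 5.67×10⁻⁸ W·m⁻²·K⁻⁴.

q ≈ 56.9 W/m²

For two infinite grey parallel plates, q = σ(T₁⁴ − T₂⁴)/(1/ε₁ + 1/ε₂ − 1).
T₁⁴ − T₂⁴ = 8.541×10⁹ − 2.887×10⁷ = 8.512×10⁹ K⁴.
1/ε₁ + 1/ε₂ − 1 = 1.786 + 7.692 − 1 = 8.478.
q = 5.67×10⁻⁸ × 8.512×10⁹ / 8.478.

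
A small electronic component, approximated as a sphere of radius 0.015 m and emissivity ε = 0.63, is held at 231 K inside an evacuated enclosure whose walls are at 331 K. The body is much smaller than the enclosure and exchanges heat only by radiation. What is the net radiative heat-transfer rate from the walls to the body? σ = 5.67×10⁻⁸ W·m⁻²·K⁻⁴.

For a small grey body in a large enclosure: P_net = εσA(T_body⁴ − T_wall⁴).
A = 4πr² = 0.002827 m²; T_body⁴ − T_wall⁴ = 2.847×10⁹ − 1.200×10¹⁰ = -9.156×10⁹ K⁴.
|P_net| = 0.63·5.67×10⁻⁸·0.002827·9.156×10⁹.

P_net ≈ 0.925 W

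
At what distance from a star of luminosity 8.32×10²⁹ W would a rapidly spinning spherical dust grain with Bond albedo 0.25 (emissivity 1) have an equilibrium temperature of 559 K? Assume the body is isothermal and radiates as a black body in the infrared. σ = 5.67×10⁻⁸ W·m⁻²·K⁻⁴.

For an isothermal black-emitting sphere, (1−a)S·πr² = σ·4πr²·T⁴ ⇒ S = 4σT⁴/(1−a).
S = 4·5.67×10⁻⁸·(559)⁴/0.750 = 29530 W/m².
Flux falls as S = L/(4πd²), so d = √(L/(4πS)) = √(8.32×10²⁹/(4π·29530)).

d ≈ 1.50×10¹² m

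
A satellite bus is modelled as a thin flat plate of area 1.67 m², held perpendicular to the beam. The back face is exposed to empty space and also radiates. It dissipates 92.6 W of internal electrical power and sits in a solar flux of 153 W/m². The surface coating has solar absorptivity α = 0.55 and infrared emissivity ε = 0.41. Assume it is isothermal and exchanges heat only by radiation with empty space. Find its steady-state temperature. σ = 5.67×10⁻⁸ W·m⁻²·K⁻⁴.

At steady state, absorbed solar power + internal power = radiated power.
Absorbed: α·S·A_cross = 0.55·153·1.670 = 140.5 W (cross-section A).
Total input = 140.5 + 92.6 = 233.1 W.
Radiated: εσ·A_surf·T⁴ with A_surf = 2A = 3.340 m².
T⁴ = 233.1/(0.41·5.67×10⁻⁸·3.340) = 3.003×10⁹ K⁴.

T ≈ 234 K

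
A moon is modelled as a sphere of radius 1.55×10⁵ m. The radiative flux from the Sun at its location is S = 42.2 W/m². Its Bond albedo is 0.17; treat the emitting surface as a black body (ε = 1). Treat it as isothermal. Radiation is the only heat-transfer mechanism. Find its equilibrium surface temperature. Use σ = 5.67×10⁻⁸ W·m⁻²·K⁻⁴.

At equilibrium, absorbed power = emitted power.
Absorbing cross-section = πr² = 7.548×10¹⁰ m²; emitting surface = 4πr² = 3.019×10¹¹ m² (ratio 4).
(1−a)S·A_cross = εσ·A_surf·T⁴  ⇒  T⁴ = (1−a)S/(4σ).
T⁴ = 0.830·42.2/(4·5.67×10⁻⁸) = 1.544×10⁸ K⁴.
T = (1.544×10⁸)^(1/4).

T ≈ 111 K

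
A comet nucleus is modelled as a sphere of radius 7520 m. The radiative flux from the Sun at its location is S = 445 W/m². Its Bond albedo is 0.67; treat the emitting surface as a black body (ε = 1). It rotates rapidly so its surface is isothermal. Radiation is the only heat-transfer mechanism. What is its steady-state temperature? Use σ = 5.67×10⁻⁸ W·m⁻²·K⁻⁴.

At equilibrium, absorbed power = emitted power.
Absorbing cross-section = πr² = 1.777×10⁸ m²; emitting surface = 4πr² = 7.106×10⁸ m² (ratio 4).
(1−a)S·A_cross = εσ·A_surf·T⁴  ⇒  T⁴ = (1−a)S/(4σ).
T⁴ = 0.330·445/(4·5.67×10⁻⁸) = 6.475×10⁸ K⁴.
T = (6.475×10⁸)^(1/4).

T ≈ 160 K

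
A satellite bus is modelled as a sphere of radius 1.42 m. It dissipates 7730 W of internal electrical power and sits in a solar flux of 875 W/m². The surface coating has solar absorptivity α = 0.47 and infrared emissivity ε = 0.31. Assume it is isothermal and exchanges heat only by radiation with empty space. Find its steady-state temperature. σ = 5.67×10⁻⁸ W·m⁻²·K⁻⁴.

T ≈ 390 K

At steady state, absorbed solar power + internal power = radiated power.
Absorbed: α·S·A_cross = 0.47·875·6.335 = 2605 W (cross-section πr²).
Total input = 2605 + 7730 = 10340 W.
Radiated: εσ·A_surf·T⁴ with A_surf = 4πr² = 25.34 m².
T⁴ = 10340/(0.31·5.67×10⁻⁸·25.34) = 2.321×10¹⁰ K⁴.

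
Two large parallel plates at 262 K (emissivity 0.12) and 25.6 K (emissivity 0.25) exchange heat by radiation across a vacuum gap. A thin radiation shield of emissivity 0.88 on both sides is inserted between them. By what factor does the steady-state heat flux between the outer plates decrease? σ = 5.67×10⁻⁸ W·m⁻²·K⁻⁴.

Without shield: q₀ = σΔ(T⁴)/(1/ε₁+1/ε₂−1) with denominator 11.33.
With shield the two gaps are in series; the resistances add: (1/ε₁+1/ε_s−1)+(1/ε_s+1/ε₂−1) = 8.470+4.136 = 12.61.
Heat-flux ratio q₀/q = 12.61/11.33.

factor ≈ 1.11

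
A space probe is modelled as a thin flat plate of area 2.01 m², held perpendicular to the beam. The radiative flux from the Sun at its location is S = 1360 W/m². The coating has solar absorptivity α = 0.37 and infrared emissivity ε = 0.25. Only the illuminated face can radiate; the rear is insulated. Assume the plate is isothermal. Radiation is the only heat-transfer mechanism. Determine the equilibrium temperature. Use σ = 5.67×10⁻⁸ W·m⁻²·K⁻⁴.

T ≈ 434 K

At equilibrium, absorbed power = emitted power.
Absorbing cross-section = A = 2.010 m²; emitting surface = A = 2.010 m² (ratio 1).
αS·A_cross = εσ·A_surf·T⁴  ⇒  T⁴ = αS/(ε·1σ).
T⁴ = 0.370·1360/(0.25·1·5.67×10⁻⁸) = 3.550×10¹⁰ K⁴.
T = (3.550×10¹⁰)^(1/4).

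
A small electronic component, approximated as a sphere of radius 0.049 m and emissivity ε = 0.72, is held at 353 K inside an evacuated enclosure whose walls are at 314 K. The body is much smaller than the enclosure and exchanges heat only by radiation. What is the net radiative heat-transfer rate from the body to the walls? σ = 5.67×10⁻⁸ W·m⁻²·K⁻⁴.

For a small grey body in a large enclosure: P_net = εσA(T_body⁴ − T_wall⁴).
A = 4πr² = 0.03017 m²; T_body⁴ − T_wall⁴ = 1.553×10¹⁰ − 9.721×10⁹ = 5.806×10⁹ K⁴.
|P_net| = 0.72·5.67×10⁻⁸·0.03017·5.806×10⁹.

P_net ≈ 7.15 W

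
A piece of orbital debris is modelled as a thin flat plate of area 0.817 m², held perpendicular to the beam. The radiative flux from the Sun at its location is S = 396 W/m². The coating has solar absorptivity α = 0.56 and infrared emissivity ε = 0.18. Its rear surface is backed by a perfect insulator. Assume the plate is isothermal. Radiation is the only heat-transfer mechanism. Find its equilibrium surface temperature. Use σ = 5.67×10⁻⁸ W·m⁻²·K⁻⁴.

At equilibrium, absorbed power = emitted power.
Absorbing cross-section = A = 0.8170 m²; emitting surface = A = 0.8170 m² (ratio 1).
αS·A_cross = εσ·A_surf·T⁴  ⇒  T⁴ = αS/(ε·1σ).
T⁴ = 0.560·396/(0.18·1·5.67×10⁻⁸) = 2.173×10¹⁰ K⁴.
T = (2.173×10¹⁰)^(1/4).

T ≈ 384 K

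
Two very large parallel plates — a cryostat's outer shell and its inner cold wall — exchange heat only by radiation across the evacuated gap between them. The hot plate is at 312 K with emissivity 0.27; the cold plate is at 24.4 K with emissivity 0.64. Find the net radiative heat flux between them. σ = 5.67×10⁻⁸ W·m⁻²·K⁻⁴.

For two infinite grey parallel plates, q = σ(T₁⁴ − T₂⁴)/(1/ε₁ + 1/ε₂ − 1).
T₁⁴ − T₂⁴ = 9.476×10⁹ − 3.545×10⁵ = 9.475×10⁹ K⁴.
1/ε₁ + 1/ε₂ − 1 = 3.704 + 1.562 − 1 = 4.266.
q = 5.67×10⁻⁸ × 9.475×10⁹ / 4.266.

q ≈ 126 W/m²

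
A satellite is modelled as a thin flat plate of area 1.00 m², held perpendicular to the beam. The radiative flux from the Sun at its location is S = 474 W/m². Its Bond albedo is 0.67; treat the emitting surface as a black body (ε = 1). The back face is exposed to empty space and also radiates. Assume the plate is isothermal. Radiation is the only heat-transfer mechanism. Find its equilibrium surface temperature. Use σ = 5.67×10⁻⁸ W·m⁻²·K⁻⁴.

At equilibrium, absorbed power = emitted power.
Absorbing cross-section = A = 1.000 m²; emitting surface = 2A = 2.000 m² (ratio 2).
(1−a)S·A_cross = εσ·A_surf·T⁴  ⇒  T⁴ = (1−a)S/(2σ).
T⁴ = 0.330·474/(2·5.67×10⁻⁸) = 1.379×10⁹ K⁴.
T = (1.379×10⁹)^(1/4).

T ≈ 193 K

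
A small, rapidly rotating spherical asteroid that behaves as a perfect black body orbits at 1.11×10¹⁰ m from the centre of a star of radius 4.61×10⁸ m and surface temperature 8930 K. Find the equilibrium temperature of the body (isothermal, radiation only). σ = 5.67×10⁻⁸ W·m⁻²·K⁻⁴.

The star's surface emits σT_*⁴; at distance d the flux is S = σT_*⁴(R_*/d)².
S = 5.67×10⁻⁸·(8930)⁴·(4.61×10⁸/1.11×10¹⁰)² = 6.219×10⁵ W/m².
For an isothermal sphere T⁴ = (1−a)S/(4σ) = 2.742×10¹² K⁴.

T ≈ 1290 K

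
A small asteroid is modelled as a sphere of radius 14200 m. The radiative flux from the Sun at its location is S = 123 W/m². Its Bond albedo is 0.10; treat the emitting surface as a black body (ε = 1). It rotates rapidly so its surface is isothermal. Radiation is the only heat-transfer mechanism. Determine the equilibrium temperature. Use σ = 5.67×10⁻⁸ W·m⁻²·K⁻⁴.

At equilibrium, absorbed power = emitted power.
Absorbing cross-section = πr² = 6.335×10⁸ m²; emitting surface = 4πr² = 2.534×10⁹ m² (ratio 4).
(1−a)S·A_cross = εσ·A_surf·T⁴  ⇒  T⁴ = (1−a)S/(4σ).
T⁴ = 0.900·123/(4·5.67×10⁻⁸) = 4.881×10⁸ K⁴.
T = (4.881×10⁸)^(1/4).

T ≈ 149 K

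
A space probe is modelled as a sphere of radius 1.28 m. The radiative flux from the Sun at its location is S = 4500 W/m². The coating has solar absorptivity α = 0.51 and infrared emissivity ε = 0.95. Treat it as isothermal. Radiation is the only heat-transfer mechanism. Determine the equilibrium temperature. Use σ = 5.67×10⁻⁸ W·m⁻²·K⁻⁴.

T ≈ 321 K

At equilibrium, absorbed power = emitted power.
Absorbing cross-section = πr² = 5.147 m²; emitting surface = 4πr² = 20.59 m² (ratio 4).
αS·A_cross = εσ·A_surf·T⁴  ⇒  T⁴ = αS/(ε·4σ).
T⁴ = 0.510·4500/(0.95·4·5.67×10⁻⁸) = 1.065×10¹⁰ K⁴.
T = (1.065×10¹⁰)^(1/4).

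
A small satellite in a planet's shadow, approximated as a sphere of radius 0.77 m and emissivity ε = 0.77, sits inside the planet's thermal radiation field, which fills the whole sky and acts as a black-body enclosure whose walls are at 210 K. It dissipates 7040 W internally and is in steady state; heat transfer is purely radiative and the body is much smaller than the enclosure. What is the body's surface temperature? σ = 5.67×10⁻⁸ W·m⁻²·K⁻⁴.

T ≈ 392 K

For a small grey body in a large enclosure, net radiated power = εσA(T⁴ − T_w⁴).
Steady state: P = εσA(T⁴ − T_w⁴) with A = 4πr² = 7.451 m².
T⁴ = P/(εσA) + T_w⁴ = 7040/(0.77·5.67×10⁻⁸·7.451) + (210)⁴
    = 2.164×10¹⁰ + 1.945×10⁹ = 2.359×10¹⁰ K⁴.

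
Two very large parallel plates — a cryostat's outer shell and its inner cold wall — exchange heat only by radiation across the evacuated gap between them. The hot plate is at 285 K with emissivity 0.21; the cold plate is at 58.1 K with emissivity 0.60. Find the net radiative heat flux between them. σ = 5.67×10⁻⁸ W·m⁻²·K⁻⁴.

q ≈ 68.8 W/m²

For two infinite grey parallel plates, q = σ(T₁⁴ − T₂⁴)/(1/ε₁ + 1/ε₂ − 1).
T₁⁴ − T₂⁴ = 6.598×10⁹ − 1.139×10⁷ = 6.586×10⁹ K⁴.
1/ε₁ + 1/ε₂ − 1 = 4.762 + 1.667 − 1 = 5.429.
q = 5.67×10⁻⁸ × 6.586×10⁹ / 5.429.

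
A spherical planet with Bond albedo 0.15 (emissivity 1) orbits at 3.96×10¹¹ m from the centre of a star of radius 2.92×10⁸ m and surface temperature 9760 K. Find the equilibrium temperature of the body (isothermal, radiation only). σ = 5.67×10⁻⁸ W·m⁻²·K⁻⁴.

T ≈ 180 K

The star's surface emits σT_*⁴; at distance d the flux is S = σT_*⁴(R_*/d)².
S = 5.67×10⁻⁸·(9760)⁴·(2.92×10⁸/3.96×10¹¹)² = 279.7 W/m².
For an isothermal sphere T⁴ = (1−a)S/(4σ) = 1.048×10⁹ K⁴.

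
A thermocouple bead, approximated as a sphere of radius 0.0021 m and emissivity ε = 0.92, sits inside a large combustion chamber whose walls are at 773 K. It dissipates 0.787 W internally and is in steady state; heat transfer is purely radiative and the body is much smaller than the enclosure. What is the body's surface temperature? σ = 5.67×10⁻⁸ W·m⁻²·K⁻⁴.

For a small grey body in a large enclosure, net radiated power = εσA(T⁴ − T_w⁴).
Steady state: P = εσA(T⁴ − T_w⁴) with A = 4πr² = 5.542×10⁻⁵ m².
T⁴ = P/(εσA) + T_w⁴ = 0.787/(0.92·5.67×10⁻⁸·5.542×10⁻⁵) + (773)⁴
    = 2.722×10¹¹ + 3.570×10¹¹ = 6.293×10¹¹ K⁴.

T ≈ 891 K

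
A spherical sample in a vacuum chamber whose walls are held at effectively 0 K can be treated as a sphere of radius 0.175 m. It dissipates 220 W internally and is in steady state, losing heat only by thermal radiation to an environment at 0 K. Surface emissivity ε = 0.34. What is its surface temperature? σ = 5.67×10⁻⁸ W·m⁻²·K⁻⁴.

T ≈ 415 K

Steady state: internal power = radiated power, P = εσA T⁴.
Radiating area A = 4πr² = 0.3848 m².
T⁴ = P/(εσA) = 220/(0.34·5.67×10⁻⁸·0.3848) = 2.965×10¹⁰ K⁴.
T = (2.965×10¹⁰)^(1/4).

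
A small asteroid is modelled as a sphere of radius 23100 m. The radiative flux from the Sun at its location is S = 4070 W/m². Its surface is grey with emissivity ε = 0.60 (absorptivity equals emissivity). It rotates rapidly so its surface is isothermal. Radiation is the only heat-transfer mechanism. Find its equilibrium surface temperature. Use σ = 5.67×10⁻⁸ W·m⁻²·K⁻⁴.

At equilibrium, absorbed power = emitted power.
Absorbing cross-section = πr² = 1.676×10⁹ m²; emitting surface = 4πr² = 6.706×10⁹ m² (ratio 4).
εS·A_cross = εσ·A_surf·T⁴  ⇒  T⁴ = S/(4σ)   (ε cancels).
T⁴ = 4070/(4·5.67×10⁻⁸) = 1.795×10¹⁰ K⁴.
T = (1.795×10¹⁰)^(1/4).

T ≈ 366 K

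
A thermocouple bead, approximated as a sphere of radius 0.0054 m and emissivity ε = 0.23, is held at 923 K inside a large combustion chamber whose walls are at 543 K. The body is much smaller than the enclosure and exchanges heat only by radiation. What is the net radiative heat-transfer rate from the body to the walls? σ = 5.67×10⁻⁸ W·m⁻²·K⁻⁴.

For a small grey body in a large enclosure: P_net = εσA(T_body⁴ − T_wall⁴).
A = 4πr² = 3.664×10⁻⁴ m²; T_body⁴ − T_wall⁴ = 7.258×10¹¹ − 8.694×10¹⁰ = 6.388×10¹¹ K⁴.
|P_net| = 0.23·5.67×10⁻⁸·3.664×10⁻⁴·6.388×10¹¹.

P_net ≈ 3.05 W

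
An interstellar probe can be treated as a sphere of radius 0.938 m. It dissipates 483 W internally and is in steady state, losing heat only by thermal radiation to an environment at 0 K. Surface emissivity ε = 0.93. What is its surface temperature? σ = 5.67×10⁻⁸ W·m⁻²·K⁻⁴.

T ≈ 170 K

Steady state: internal power = radiated power, P = εσA T⁴.
Radiating area A = 4πr² = 11.06 m².
T⁴ = P/(εσA) = 483/(0.93·5.67×10⁻⁸·11.06) = 8.284×10⁸ K⁴.
T = (8.284×10⁸)^(1/4).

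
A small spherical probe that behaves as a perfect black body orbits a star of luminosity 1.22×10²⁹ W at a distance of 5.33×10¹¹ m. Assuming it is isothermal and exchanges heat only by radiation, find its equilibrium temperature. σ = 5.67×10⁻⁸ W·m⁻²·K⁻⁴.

T ≈ 623 K

First find the stellar flux at distance d: S = L/(4πd²) = 1.22×10²⁹/(4π·(5.33×10¹¹)²) = 34170 W/m².
For an isothermal sphere, absorbed (1−a)S·πr² = emitted σ·4πr²·T⁴, so T⁴ = (1−a)S/(4σ).
T⁴ = 1.00·34170/(4·5.67×10⁻⁸) = 1.507×10¹¹ K⁴.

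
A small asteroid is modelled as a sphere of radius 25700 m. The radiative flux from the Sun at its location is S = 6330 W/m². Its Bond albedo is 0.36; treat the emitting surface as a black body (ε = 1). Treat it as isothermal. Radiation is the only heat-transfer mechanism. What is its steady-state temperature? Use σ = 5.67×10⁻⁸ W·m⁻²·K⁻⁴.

T ≈ 366 K

At equilibrium, absorbed power = emitted power.
Absorbing cross-section = πr² = 2.075×10⁹ m²; emitting surface = 4πr² = 8.300×10⁹ m² (ratio 4).
(1−a)S·A_cross = εσ·A_surf·T⁴  ⇒  T⁴ = (1−a)S/(4σ).
T⁴ = 0.640·6330/(4·5.67×10⁻⁸) = 1.786×10¹⁰ K⁴.
T = (1.786×10¹⁰)^(1/4).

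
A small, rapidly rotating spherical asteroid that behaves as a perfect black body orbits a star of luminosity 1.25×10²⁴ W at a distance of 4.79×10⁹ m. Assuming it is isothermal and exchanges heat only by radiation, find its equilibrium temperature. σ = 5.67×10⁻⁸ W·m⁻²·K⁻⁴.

First find the stellar flux at distance d: S = L/(4πd²) = 1.25×10²⁴/(4π·(4.79×10⁹)²) = 4335 W/m².
For an isothermal sphere, absorbed (1−a)S·πr² = emitted σ·4πr²·T⁴, so T⁴ = (1−a)S/(4σ).
T⁴ = 1.00·4335/(4·5.67×10⁻⁸) = 1.912×10¹⁰ K⁴.

T ≈ 372 K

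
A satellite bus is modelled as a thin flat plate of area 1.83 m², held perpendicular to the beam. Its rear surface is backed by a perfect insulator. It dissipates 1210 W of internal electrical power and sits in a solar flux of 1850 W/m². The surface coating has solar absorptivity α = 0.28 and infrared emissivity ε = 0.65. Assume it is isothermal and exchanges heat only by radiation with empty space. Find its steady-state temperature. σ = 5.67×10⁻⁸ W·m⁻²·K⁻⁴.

At steady state, absorbed solar power + internal power = radiated power.
Absorbed: α·S·A_cross = 0.28·1850·1.830 = 947.9 W (cross-section A).
Total input = 947.9 + 1210 = 2158 W.
Radiated: εσ·A_surf·T⁴ with A_surf = A = 1.830 m².
T⁴ = 2158/(0.65·5.67×10⁻⁸·1.830) = 3.200×10¹⁰ K⁴.

T ≈ 423 K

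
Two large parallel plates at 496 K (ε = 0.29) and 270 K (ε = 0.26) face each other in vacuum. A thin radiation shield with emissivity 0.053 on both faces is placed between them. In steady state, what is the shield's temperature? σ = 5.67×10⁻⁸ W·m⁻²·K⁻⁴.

In steady state the net flux on the hot side equals that on the cold side.
σ(T₁⁴−T_s⁴)/D₁ = σ(T_s⁴−T₂⁴)/D₂, with D₁ = 1/ε₁+1/ε_s−1 = 21.32, D₂ = 1/ε_s+1/ε₂−1 = 21.71.
Solve for T_s⁴: T_s⁴ = (D₂·T₁⁴ + D₁·T₂⁴)/(D₁+D₂) = 3.317×10¹⁰ K⁴.

T_s ≈ 427 K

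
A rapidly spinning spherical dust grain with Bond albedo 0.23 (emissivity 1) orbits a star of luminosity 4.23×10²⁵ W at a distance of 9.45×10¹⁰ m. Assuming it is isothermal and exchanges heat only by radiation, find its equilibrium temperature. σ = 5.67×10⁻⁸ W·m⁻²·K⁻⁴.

T ≈ 189 K

First find the stellar flux at distance d: S = L/(4πd²) = 4.23×10²⁵/(4π·(9.45×10¹⁰)²) = 376.9 W/m².
For an isothermal sphere, absorbed (1−a)S·πr² = emitted σ·4πr²·T⁴, so T⁴ = (1−a)S/(4σ).
T⁴ = 0.770·376.9/(4·5.67×10⁻⁸) = 1.280×10⁹ K⁴.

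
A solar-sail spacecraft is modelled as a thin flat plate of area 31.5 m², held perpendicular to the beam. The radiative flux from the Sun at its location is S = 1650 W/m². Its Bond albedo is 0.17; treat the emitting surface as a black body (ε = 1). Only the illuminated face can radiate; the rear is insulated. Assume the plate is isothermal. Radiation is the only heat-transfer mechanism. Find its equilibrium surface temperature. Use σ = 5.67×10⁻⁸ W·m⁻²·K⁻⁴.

At equilibrium, absorbed power = emitted power.
Absorbing cross-section = A = 31.50 m²; emitting surface = A = 31.50 m² (ratio 1).
(1−a)S·A_cross = εσ·A_surf·T⁴  ⇒  T⁴ = (1−a)S/(1σ).
T⁴ = 0.830·1650/(1·5.67×10⁻⁸) = 2.415×10¹⁰ K⁴.
T = (2.415×10¹⁰)^(1/4).

T ≈ 394 K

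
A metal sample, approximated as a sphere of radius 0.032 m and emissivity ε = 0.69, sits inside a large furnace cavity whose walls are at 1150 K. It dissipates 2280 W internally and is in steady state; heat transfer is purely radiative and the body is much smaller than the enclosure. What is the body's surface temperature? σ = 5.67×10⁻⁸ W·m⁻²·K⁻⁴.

For a small grey body in a large enclosure, net radiated power = εσA(T⁴ − T_w⁴).
Steady state: P = εσA(T⁴ − T_w⁴) with A = 4πr² = 0.01287 m².
T⁴ = P/(εσA) + T_w⁴ = 2280/(0.69·5.67×10⁻⁸·0.01287) + (1150)⁴
    = 4.529×10¹² + 1.749×10¹² = 6.278×10¹² K⁴.

T ≈ 1580 K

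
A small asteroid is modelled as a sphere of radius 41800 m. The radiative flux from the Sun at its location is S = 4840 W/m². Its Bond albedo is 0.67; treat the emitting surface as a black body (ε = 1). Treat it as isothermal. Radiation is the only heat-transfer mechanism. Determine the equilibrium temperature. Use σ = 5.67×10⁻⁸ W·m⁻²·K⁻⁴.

At equilibrium, absorbed power = emitted power.
Absorbing cross-section = πr² = 5.489×10⁹ m²; emitting surface = 4πr² = 2.196×10¹⁰ m² (ratio 4).
(1−a)S·A_cross = εσ·A_surf·T⁴  ⇒  T⁴ = (1−a)S/(4σ).
T⁴ = 0.330·4840/(4·5.67×10⁻⁸) = 7.042×10⁹ K⁴.
T = (7.042×10⁹)^(1/4).

T ≈ 290 K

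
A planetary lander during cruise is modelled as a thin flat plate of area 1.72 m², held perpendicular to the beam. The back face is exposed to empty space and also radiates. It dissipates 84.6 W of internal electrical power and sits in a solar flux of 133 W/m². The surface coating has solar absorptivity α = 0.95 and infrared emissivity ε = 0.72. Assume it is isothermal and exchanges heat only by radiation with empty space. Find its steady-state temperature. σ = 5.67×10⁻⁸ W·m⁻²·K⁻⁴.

T ≈ 215 K

At steady state, absorbed solar power + internal power = radiated power.
Absorbed: α·S·A_cross = 0.95·133·1.720 = 217.3 W (cross-section A).
Total input = 217.3 + 84.6 = 301.9 W.
Radiated: εσ·A_surf·T⁴ with A_surf = 2A = 3.440 m².
T⁴ = 301.9/(0.72·5.67×10⁻⁸·3.440) = 2.150×10⁹ K⁴.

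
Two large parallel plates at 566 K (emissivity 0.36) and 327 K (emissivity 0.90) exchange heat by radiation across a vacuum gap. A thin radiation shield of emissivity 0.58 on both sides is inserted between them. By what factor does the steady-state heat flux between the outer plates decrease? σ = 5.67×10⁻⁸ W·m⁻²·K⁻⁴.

Without shield: q₀ = σΔ(T⁴)/(1/ε₁+1/ε₂−1) with denominator 2.889.
With shield the two gaps are in series; the resistances add: (1/ε₁+1/ε_s−1)+(1/ε_s+1/ε₂−1) = 3.502+1.835 = 5.337.
Heat-flux ratio q₀/q = 5.337/2.889.

factor ≈ 1.85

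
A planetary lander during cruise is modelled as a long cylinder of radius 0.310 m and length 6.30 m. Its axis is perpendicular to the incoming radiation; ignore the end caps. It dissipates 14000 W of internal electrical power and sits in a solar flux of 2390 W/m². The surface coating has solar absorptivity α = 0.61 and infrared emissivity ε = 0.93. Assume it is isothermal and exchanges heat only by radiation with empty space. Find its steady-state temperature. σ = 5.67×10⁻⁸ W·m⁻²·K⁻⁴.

T ≈ 418 K

At steady state, absorbed solar power + internal power = radiated power.
Absorbed: α·S·A_cross = 0.61·2390·3.906 = 5695 W (cross-section 2rL).
Total input = 5695 + 14000 = 19690 W.
Radiated: εσ·A_surf·T⁴ with A_surf = 2πrL = 12.27 m².
T⁴ = 19690/(0.93·5.67×10⁻⁸·12.27) = 3.044×10¹⁰ K⁴.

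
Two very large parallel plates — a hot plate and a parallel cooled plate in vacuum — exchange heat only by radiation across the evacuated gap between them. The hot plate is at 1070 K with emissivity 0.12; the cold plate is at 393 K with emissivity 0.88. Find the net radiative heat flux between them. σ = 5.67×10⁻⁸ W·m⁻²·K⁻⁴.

q ≈ 8620 W/m²

For two infinite grey parallel plates, q = σ(T₁⁴ − T₂⁴)/(1/ε₁ + 1/ε₂ − 1).
T₁⁴ − T₂⁴ = 1.311×10¹² − 2.385×10¹⁰ = 1.287×10¹² K⁴.
1/ε₁ + 1/ε₂ − 1 = 8.333 + 1.136 − 1 = 8.470.
q = 5.67×10⁻⁸ × 1.287×10¹² / 8.470.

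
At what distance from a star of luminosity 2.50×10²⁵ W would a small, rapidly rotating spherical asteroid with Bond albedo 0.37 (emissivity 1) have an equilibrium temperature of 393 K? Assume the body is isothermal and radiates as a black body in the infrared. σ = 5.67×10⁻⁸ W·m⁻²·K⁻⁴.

For an isothermal black-emitting sphere, (1−a)S·πr² = σ·4πr²·T⁴ ⇒ S = 4σT⁴/(1−a).
S = 4·5.67×10⁻⁸·(393)⁴/0.630 = 8588 W/m².
Flux falls as S = L/(4πd²), so d = √(L/(4πS)) = √(2.50×10²⁵/(4π·8588)).

d ≈ 1.52×10¹⁰ m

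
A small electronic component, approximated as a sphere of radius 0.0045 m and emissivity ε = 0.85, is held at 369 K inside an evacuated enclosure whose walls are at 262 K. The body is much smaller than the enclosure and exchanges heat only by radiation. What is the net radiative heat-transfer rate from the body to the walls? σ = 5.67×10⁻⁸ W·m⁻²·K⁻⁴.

For a small grey body in a large enclosure: P_net = εσA(T_body⁴ − T_wall⁴).
A = 4πr² = 2.545×10⁻⁴ m²; T_body⁴ − T_wall⁴ = 1.854×10¹⁰ − 4.712×10⁹ = 1.383×10¹⁰ K⁴.
|P_net| = 0.85·5.67×10⁻⁸·2.545×10⁻⁴·1.383×10¹⁰.

P_net ≈ 0.170 W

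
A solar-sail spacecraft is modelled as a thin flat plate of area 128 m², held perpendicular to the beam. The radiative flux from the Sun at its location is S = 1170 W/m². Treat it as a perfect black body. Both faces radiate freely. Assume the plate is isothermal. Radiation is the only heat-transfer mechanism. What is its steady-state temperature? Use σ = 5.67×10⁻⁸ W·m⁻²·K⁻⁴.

At equilibrium, absorbed power = emitted power.
Absorbing cross-section = A = 128.0 m²; emitting surface = 2A = 256.0 m² (ratio 2).
S·A_cross = εσ·A_surf·T⁴  ⇒  T⁴ = S/(2σ).
T⁴ = 1.00·1170/(2·5.67×10⁻⁸) = 1.032×10¹⁰ K⁴.
T = (1.032×10¹⁰)^(1/4).

T ≈ 319 K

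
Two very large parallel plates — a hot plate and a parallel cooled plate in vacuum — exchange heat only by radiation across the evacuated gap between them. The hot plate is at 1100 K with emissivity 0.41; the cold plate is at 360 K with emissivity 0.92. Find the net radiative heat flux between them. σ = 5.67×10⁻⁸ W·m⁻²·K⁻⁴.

q ≈ 32500 W/m²

For two infinite grey parallel plates, q = σ(T₁⁴ − T₂⁴)/(1/ε₁ + 1/ε₂ − 1).
T₁⁴ − T₂⁴ = 1.464×10¹² − 1.680×10¹⁰ = 1.447×10¹² K⁴.
1/ε₁ + 1/ε₂ − 1 = 2.439 + 1.087 − 1 = 2.526.
q = 5.67×10⁻⁸ × 1.447×10¹² / 2.526.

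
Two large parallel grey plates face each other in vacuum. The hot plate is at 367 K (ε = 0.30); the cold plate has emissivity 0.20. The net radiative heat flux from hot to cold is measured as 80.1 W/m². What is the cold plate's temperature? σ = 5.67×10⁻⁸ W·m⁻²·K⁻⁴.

T₂ ≈ 297 K

q = σ(T₁⁴ − T₂⁴)/(1/ε₁ + 1/ε₂ − 1); denominator = 7.333.
T₂⁴ = T₁⁴ − q·(1/ε₁+1/ε₂−1)/σ = 1.814×10¹⁰ − 80.1·7.333/5.67×10⁻⁸
    = 7.781×10⁹ K⁴.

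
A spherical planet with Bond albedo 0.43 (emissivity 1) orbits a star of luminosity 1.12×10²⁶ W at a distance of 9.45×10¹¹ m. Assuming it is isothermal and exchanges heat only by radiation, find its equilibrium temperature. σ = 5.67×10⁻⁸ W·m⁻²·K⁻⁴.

T ≈ 70.8 K

First find the stellar flux at distance d: S = L/(4πd²) = 1.12×10²⁶/(4π·(9.45×10¹¹)²) = 9.980 W/m².
For an isothermal sphere, absorbed (1−a)S·πr² = emitted σ·4πr²·T⁴, so T⁴ = (1−a)S/(4σ).
T⁴ = 0.570·9.980/(4·5.67×10⁻⁸) = 2.508×10⁷ K⁴.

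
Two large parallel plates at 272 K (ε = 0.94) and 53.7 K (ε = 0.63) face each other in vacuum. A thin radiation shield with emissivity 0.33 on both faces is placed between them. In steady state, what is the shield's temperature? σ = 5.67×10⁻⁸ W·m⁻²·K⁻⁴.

In steady state the net flux on the hot side equals that on the cold side.
σ(T₁⁴−T_s⁴)/D₁ = σ(T_s⁴−T₂⁴)/D₂, with D₁ = 1/ε₁+1/ε_s−1 = 3.094, D₂ = 1/ε_s+1/ε₂−1 = 3.618.
Solve for T_s⁴: T_s⁴ = (D₂·T₁⁴ + D₁·T₂⁴)/(D₁+D₂) = 2.954×10⁹ K⁴.

T_s ≈ 233 K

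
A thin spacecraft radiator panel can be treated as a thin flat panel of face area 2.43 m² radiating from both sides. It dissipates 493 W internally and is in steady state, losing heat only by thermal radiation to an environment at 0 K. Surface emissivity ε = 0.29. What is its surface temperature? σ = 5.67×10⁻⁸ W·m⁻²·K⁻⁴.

Steady state: internal power = radiated power, P = εσA T⁴.
Radiating area A = 2·2.43 = 4.860 m².
T⁴ = P/(εσA) = 493/(0.29·5.67×10⁻⁸·4.860) = 6.169×10⁹ K⁴.
T = (6.169×10⁹)^(1/4).

T ≈ 280 K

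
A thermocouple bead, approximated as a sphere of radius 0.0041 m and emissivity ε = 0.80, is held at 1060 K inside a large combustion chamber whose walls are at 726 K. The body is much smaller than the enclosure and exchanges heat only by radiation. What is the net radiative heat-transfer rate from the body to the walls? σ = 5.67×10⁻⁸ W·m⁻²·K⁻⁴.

P_net ≈ 9.43 W

For a small grey body in a large enclosure: P_net = εσA(T_body⁴ − T_wall⁴).
A = 4πr² = 2.112×10⁻⁴ m²; T_body⁴ − T_wall⁴ = 1.262×10¹² − 2.778×10¹¹ = 9.847×10¹¹ K⁴.
|P_net| = 0.80·5.67×10⁻⁸·2.112×10⁻⁴·9.847×10¹¹.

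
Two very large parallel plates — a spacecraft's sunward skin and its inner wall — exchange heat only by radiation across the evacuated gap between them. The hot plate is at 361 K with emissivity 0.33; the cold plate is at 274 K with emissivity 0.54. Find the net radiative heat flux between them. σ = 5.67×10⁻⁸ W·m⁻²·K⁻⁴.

q ≈ 166 W/m²

For two infinite grey parallel plates, q = σ(T₁⁴ − T₂⁴)/(1/ε₁ + 1/ε₂ − 1).
T₁⁴ − T₂⁴ = 1.698×10¹⁰ − 5.636×10⁹ = 1.135×10¹⁰ K⁴.
1/ε₁ + 1/ε₂ − 1 = 3.030 + 1.852 − 1 = 3.882.
q = 5.67×10⁻⁸ × 1.135×10¹⁰ / 3.882.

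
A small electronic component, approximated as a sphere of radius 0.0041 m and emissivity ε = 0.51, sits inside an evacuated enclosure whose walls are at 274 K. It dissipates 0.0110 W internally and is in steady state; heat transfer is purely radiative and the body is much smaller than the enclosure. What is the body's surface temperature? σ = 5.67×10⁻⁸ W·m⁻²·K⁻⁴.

T ≈ 294 K

For a small grey body in a large enclosure, net radiated power = εσA(T⁴ − T_w⁴).
Steady state: P = εσA(T⁴ − T_w⁴) with A = 4πr² = 2.112×10⁻⁴ m².
T⁴ = P/(εσA) + T_w⁴ = 0.0110/(0.51·5.67×10⁻⁸·2.112×10⁻⁴) + (274)⁴
    = 1.801×10⁹ + 5.636×10⁹ = 7.437×10⁹ K⁴.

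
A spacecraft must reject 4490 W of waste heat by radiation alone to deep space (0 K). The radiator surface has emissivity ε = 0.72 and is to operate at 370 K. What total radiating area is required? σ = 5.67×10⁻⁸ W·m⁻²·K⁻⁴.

P = εσA T⁴ ⇒ A = P/(εσT⁴).
T⁴ = 1.874×10¹⁰ K⁴.
A = 4490/(0.72 × 5.67×10⁻⁸ × 1.874×10¹⁰).

A ≈ 5.87 m²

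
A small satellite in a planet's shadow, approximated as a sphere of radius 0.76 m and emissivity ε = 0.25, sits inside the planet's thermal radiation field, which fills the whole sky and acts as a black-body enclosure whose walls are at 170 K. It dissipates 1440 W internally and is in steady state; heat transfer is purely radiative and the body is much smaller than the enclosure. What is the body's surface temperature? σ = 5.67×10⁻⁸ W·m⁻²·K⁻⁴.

T ≈ 349 K

For a small grey body in a large enclosure, net radiated power = εσA(T⁴ − T_w⁴).
Steady state: P = εσA(T⁴ − T_w⁴) with A = 4πr² = 7.258 m².
T⁴ = P/(εσA) + T_w⁴ = 1440/(0.25·5.67×10⁻⁸·7.258) + (170)⁴
    = 1.400×10¹⁰ + 8.352×10⁸ = 1.483×10¹⁰ K⁴.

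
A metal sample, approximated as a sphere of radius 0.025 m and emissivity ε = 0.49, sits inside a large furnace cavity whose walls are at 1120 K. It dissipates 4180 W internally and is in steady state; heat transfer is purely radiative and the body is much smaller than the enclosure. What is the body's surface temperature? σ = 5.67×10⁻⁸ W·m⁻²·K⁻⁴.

T ≈ 2130 K

For a small grey body in a large enclosure, net radiated power = εσA(T⁴ − T_w⁴).
Steady state: P = εσA(T⁴ − T_w⁴) with A = 4πr² = 0.007854 m².
T⁴ = P/(εσA) + T_w⁴ = 4180/(0.49·5.67×10⁻⁸·0.007854) + (1120)⁴
    = 1.916×10¹³ + 1.574×10¹² = 2.073×10¹³ K⁴.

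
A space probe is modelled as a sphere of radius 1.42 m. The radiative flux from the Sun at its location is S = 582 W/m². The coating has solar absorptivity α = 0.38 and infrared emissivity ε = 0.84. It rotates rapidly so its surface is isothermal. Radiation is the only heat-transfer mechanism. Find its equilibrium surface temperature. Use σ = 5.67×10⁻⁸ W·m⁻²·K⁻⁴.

At equilibrium, absorbed power = emitted power.
Absorbing cross-section = πr² = 6.335 m²; emitting surface = 4πr² = 25.34 m² (ratio 4).
αS·A_cross = εσ·A_surf·T⁴  ⇒  T⁴ = αS/(ε·4σ).
T⁴ = 0.380·582/(0.84·4·5.67×10⁻⁸) = 1.161×10⁹ K⁴.
T = (1.161×10⁹)^(1/4).

T ≈ 185 K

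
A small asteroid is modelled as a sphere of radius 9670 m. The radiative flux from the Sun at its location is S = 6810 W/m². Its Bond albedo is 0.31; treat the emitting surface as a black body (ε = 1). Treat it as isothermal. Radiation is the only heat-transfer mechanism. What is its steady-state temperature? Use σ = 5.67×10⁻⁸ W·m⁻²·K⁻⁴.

At equilibrium, absorbed power = emitted power.
Absorbing cross-section = πr² = 2.938×10⁸ m²; emitting surface = 4πr² = 1.175×10⁹ m² (ratio 4).
(1−a)S·A_cross = εσ·A_surf·T⁴  ⇒  T⁴ = (1−a)S/(4σ).
T⁴ = 0.690·6810/(4·5.67×10⁻⁸) = 2.072×10¹⁰ K⁴.
T = (2.072×10¹⁰)^(1/4).

T ≈ 379 K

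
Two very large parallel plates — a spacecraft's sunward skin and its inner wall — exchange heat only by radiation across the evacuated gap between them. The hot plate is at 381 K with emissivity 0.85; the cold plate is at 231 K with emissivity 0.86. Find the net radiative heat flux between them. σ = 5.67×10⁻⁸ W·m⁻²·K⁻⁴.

For two infinite grey parallel plates, q = σ(T₁⁴ − T₂⁴)/(1/ε₁ + 1/ε₂ − 1).
T₁⁴ − T₂⁴ = 2.107×10¹⁰ − 2.847×10⁹ = 1.822×10¹⁰ K⁴.
1/ε₁ + 1/ε₂ − 1 = 1.176 + 1.163 − 1 = 1.339.
q = 5.67×10⁻⁸ × 1.822×10¹⁰ / 1.339.

q ≈ 772 W/m²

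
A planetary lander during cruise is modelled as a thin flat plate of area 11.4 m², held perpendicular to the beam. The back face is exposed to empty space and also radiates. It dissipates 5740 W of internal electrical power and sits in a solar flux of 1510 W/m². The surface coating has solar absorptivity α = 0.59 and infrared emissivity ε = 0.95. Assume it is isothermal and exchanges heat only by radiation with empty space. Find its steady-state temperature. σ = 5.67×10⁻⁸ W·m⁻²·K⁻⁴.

T ≈ 337 K

At steady state, absorbed solar power + internal power = radiated power.
Absorbed: α·S·A_cross = 0.59·1510·11.40 = 10160 W (cross-section A).
Total input = 10160 + 5740 = 15900 W.
Radiated: εσ·A_surf·T⁴ with A_surf = 2A = 22.80 m².
T⁴ = 15900/(0.95·5.67×10⁻⁸·22.80) = 1.294×10¹⁰ K⁴.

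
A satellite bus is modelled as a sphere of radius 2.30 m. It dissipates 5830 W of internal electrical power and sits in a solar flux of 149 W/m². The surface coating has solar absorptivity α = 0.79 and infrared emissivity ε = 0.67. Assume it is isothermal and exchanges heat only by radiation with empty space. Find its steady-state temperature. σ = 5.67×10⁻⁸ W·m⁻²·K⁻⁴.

At steady state, absorbed solar power + internal power = radiated power.
Absorbed: α·S·A_cross = 0.79·149·16.62 = 1956 W (cross-section πr²).
Total input = 1956 + 5830 = 7786 W.
Radiated: εσ·A_surf·T⁴ with A_surf = 4πr² = 66.48 m².
T⁴ = 7786/(0.67·5.67×10⁻⁸·66.48) = 3.083×10⁹ K⁴.

T ≈ 236 K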